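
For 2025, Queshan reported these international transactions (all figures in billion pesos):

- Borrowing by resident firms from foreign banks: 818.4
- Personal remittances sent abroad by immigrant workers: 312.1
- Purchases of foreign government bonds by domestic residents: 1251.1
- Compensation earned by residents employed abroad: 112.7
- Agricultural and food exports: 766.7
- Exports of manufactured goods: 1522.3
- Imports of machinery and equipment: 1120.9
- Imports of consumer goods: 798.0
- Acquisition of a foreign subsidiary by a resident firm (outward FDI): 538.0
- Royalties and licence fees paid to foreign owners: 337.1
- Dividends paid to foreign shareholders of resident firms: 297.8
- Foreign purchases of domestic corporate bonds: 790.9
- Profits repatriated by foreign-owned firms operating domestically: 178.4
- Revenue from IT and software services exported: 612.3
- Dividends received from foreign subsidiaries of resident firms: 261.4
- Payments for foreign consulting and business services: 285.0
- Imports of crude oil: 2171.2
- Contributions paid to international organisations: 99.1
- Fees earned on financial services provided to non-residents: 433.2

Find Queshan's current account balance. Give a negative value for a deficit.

-1891.0

Goods: 1522.3 + 766.7 - 1120.9 - 798.0 - 2171.2 = -1801.1
Services: 433.2 + 612.3 - 285.0 - 337.1 = 423.4
Primary income: 112.7 + 261.4 - 178.4 - 297.8 = -102.1
Secondary income: -99.1 - 312.1 = -411.2
Current account = (-1801.1) + 423.4 + (-102.1) + (-411.2) = -1891.0
(Excluded from the current account — financial account: borrowing by resident firms from foreign banks 818.4, purchases of foreign government bonds by domestic residents 1251.1, acquisition of a foreign subsidiary by a resident firm (outward FDI) 538.0, foreign purchases of domestic corporate bonds 790.9.)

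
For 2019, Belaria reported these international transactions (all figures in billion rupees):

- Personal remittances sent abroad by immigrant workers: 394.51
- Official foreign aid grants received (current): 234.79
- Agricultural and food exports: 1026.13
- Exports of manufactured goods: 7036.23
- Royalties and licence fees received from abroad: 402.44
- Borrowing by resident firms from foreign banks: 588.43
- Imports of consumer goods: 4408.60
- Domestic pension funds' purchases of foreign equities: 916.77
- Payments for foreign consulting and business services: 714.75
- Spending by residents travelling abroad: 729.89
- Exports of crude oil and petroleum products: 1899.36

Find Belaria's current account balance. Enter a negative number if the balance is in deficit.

4351.20

Goods: 1026.13 + 1899.36 - 4408.60 + 7036.23 = 5553.12
Services: 402.44 - 729.89 - 714.75 = -1042.20
Secondary income: -394.51 + 234.79 = -159.72
Current account = 5553.12 + (-1042.20) + (-159.72) = 4351.20
(Excluded from the current account — financial account: borrowing by resident firms from foreign banks 588.43, domestic pension funds' purchases of foreign equities 916.77.)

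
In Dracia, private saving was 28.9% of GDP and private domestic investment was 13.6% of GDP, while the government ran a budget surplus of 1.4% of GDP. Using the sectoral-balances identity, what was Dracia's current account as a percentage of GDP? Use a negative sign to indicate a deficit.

By the sectoral-balances identity, CA = (S_private - I) + (T - G).
Private balance = 28.9 - 13.6 = 15.3
Government balance (T - G) = 1.4
CA = 15.3 + 1.4 = 16.7

16.7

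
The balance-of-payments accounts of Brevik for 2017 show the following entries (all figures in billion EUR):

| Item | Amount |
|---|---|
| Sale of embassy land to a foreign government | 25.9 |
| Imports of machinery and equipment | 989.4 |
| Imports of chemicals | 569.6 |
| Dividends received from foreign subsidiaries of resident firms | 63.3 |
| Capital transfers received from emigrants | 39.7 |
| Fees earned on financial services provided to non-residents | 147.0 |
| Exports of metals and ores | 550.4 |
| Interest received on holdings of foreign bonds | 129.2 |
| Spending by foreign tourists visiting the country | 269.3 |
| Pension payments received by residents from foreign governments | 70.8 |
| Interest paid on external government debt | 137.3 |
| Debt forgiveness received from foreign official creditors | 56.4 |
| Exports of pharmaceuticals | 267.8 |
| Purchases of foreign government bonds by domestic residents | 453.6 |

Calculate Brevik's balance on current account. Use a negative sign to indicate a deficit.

-198.5

Goods: -989.4 + 267.8 - 569.6 + 550.4 = -740.8
Services: 147.0 + 269.3 = 416.3
Primary income: -137.3 + 129.2 + 63.3 = 55.2
Secondary income: 70.8
Current account = (-740.8) + 416.3 + 55.2 + 70.8 = -198.5
(Excluded from the current account — capital account: sale of embassy land to a foreign government 25.9, capital transfers received from emigrants 39.7, debt forgiveness received from foreign official creditors 56.4; financial account: purchases of foreign government bonds by domestic residents 453.6.)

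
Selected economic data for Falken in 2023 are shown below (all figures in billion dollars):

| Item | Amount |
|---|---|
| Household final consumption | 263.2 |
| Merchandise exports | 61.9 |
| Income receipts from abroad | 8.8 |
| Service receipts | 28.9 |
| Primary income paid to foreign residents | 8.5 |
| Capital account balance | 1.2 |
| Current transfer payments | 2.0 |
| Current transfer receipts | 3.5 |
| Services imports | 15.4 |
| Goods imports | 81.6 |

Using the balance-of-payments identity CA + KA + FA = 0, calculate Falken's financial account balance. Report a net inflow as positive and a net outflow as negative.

Goods balance = 61.9 - 81.6 = -19.7
Services balance = 28.9 - 15.4 = 13.5
Trade balance (goods + services) = -19.7 + 13.5 = -6.2
Net primary income = 8.8 - 8.5 = 0.3
Net secondary income = 3.5 - 2.0 = 1.5
Current account = -6.2 + 0.3 + 1.5 = -4.4
Financial account = -(-4.4 + 1.2) = 3.2

3.2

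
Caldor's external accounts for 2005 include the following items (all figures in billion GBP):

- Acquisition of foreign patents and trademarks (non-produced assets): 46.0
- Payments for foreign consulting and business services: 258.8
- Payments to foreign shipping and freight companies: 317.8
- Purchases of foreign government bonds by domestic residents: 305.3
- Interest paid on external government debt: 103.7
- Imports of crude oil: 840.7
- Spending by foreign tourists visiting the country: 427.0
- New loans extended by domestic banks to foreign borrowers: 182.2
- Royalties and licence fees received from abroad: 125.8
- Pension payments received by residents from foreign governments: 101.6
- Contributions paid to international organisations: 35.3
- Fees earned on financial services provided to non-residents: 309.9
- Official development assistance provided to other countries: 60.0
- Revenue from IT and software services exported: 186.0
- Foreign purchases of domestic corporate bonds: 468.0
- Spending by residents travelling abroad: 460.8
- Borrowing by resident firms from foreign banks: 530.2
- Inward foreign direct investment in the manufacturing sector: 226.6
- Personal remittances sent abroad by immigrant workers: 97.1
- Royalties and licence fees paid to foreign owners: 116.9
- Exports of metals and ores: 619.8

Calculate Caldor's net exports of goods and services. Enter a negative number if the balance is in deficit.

Goods: -840.7 + 619.8 = -220.9
Services: 427.0 - 317.8 - 258.8 - 116.9 + 125.8 + 309.9 - 460.8 + 186.0 = -105.6
Trade balance = -220.9 + (-105.6) = -326.5
(Excluded from the trade balance — capital account: acquisition of foreign patents and trademarks (non-produced assets) 46.0; financial account: purchases of foreign government bonds by domestic residents 305.3, new loans extended by domestic banks to foreign borrowers 182.2, foreign purchases of domestic corporate bonds 468.0, borrowing by resident firms from foreign banks 530.2, inward foreign direct investment in the manufacturing sector 226.6; primary income: interest paid on external government debt 103.7; secondary income: pension payments received by residents from foreign governments 101.6, contributions paid to international organisations 35.3, official development assistance provided to other countries 60.0, personal remittances sent abroad by immigrant workers 97.1.)

-326.5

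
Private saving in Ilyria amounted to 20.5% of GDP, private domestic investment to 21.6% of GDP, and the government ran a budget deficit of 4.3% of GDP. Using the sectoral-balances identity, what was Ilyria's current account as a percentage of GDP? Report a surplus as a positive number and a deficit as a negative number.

-5.4

By the sectoral-balances identity, CA = (S_private - I) + (T - G).
Private balance = 20.5 - 21.6 = -1.1
Government balance (T - G) = -4.3
CA = -1.1 + (-4.3) = -5.4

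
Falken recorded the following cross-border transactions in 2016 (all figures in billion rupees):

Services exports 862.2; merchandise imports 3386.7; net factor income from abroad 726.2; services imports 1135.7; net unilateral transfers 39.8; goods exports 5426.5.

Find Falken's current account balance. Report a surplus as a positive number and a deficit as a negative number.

2532.3

Goods balance = 5426.5 - 3386.7 = 2039.8
Services balance = 862.2 - 1135.7 = -273.5
Trade balance (goods + services) = 2039.8 + (-273.5) = 1766.3
Net primary income = 726.2
Net secondary income = 39.8
Current account = 1766.3 + 726.2 + 39.8 = 2532.3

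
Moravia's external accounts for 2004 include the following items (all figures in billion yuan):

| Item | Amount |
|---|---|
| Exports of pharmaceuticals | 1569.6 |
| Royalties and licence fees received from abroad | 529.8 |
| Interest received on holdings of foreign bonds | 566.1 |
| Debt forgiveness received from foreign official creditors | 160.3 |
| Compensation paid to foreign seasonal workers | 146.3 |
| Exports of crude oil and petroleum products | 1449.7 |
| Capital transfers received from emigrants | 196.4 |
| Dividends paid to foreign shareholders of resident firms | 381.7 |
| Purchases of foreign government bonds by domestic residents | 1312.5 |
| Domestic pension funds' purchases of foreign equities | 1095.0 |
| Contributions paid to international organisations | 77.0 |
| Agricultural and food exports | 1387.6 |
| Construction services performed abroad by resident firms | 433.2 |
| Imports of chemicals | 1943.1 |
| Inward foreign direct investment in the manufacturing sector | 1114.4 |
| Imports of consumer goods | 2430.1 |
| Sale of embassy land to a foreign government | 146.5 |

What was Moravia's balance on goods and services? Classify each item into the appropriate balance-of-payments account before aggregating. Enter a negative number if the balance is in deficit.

Goods: 1449.7 - 1943.1 + 1569.6 + 1387.6 - 2430.1 = 33.7
Services: 433.2 + 529.8 = 963.0
Trade balance = 33.7 + 963.0 = 996.7
(Excluded from the trade balance — primary income: interest received on holdings of foreign bonds 566.1, compensation paid to foreign seasonal workers 146.3, dividends paid to foreign shareholders of resident firms 381.7; capital account: debt forgiveness received from foreign official creditors 160.3, capital transfers received from emigrants 196.4, sale of embassy land to a foreign government 146.5; financial account: purchases of foreign government bonds by domestic residents 1312.5, domestic pension funds' purchases of foreign equities 1095.0, inward foreign direct investment in the manufacturing sector 1114.4; secondary income: contributions paid to international organisations 77.0.)

996.7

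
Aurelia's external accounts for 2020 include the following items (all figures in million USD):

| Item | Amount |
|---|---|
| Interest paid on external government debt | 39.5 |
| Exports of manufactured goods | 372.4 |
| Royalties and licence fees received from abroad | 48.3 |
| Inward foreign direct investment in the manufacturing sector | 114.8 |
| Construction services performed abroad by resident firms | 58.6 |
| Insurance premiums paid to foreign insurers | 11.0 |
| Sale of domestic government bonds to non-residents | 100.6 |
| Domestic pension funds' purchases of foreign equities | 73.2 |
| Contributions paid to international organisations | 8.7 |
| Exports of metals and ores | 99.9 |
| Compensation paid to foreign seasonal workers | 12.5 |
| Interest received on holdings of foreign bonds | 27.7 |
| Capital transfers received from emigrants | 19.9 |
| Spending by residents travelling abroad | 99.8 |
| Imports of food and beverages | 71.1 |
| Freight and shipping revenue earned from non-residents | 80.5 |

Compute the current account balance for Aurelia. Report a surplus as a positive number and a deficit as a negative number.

444.8

Goods: 99.9 + 372.4 - 71.1 = 401.2
Services: -99.8 + 58.6 + 48.3 - 11.0 + 80.5 = 76.6
Primary income: -39.5 + 27.7 - 12.5 = -24.3
Secondary income: -8.7
Current account = 401.2 + 76.6 + (-24.3) + (-8.7) = 444.8
(Excluded from the current account — financial account: inward foreign direct investment in the manufacturing sector 114.8, sale of domestic government bonds to non-residents 100.6, domestic pension funds' purchases of foreign equities 73.2; capital account: capital transfers received from emigrants 19.9.)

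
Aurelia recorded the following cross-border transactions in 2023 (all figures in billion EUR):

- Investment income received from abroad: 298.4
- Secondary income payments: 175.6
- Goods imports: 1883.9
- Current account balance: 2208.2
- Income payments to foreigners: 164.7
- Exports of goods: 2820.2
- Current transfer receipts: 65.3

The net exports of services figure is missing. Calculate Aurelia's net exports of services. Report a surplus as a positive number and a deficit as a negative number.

Current account = goods balance + services balance + net primary income + net secondary income
Sum of the known components = 959.7
Net exports of services = CA - (known components) = 2208.2 - 959.7 = 1248.5

1248.5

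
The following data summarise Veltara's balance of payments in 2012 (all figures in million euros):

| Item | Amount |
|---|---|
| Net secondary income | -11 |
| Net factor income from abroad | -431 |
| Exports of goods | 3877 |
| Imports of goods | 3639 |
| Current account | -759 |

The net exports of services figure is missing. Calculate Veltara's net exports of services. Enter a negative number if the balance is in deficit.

-555

Current account = goods balance + services balance + net primary income + net secondary income
Sum of the known components = -204
Net exports of services = CA - (known components) = -759 - (-204) = -555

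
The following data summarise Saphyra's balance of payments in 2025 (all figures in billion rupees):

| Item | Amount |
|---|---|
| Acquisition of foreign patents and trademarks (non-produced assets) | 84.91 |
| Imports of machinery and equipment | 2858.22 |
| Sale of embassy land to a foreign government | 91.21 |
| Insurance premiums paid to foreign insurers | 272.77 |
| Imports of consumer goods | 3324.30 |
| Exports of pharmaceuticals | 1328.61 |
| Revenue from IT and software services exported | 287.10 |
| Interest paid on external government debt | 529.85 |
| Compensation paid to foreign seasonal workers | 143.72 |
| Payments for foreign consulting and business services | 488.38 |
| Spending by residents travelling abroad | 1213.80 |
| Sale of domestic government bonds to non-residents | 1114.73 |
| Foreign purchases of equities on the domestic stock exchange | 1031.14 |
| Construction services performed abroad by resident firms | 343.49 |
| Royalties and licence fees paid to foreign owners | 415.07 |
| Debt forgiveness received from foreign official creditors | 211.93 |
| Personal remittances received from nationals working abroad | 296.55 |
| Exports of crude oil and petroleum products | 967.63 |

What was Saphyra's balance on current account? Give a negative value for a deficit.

-6022.73

Goods: 1328.61 - 2858.22 - 3324.30 + 967.63 = -3886.28
Services: 343.49 - 415.07 - 488.38 - 1213.80 - 272.77 + 287.10 = -1759.43
Primary income: -143.72 - 529.85 = -673.57
Secondary income: 296.55
Current account = (-3886.28) + (-1759.43) + (-673.57) + 296.55 = -6022.73
(Excluded from the current account — capital account: acquisition of foreign patents and trademarks (non-produced assets) 84.91, sale of embassy land to a foreign government 91.21, debt forgiveness received from foreign official creditors 211.93; financial account: sale of domestic government bonds to non-residents 1114.73, foreign purchases of equities on the domestic stock exchange 1031.14.)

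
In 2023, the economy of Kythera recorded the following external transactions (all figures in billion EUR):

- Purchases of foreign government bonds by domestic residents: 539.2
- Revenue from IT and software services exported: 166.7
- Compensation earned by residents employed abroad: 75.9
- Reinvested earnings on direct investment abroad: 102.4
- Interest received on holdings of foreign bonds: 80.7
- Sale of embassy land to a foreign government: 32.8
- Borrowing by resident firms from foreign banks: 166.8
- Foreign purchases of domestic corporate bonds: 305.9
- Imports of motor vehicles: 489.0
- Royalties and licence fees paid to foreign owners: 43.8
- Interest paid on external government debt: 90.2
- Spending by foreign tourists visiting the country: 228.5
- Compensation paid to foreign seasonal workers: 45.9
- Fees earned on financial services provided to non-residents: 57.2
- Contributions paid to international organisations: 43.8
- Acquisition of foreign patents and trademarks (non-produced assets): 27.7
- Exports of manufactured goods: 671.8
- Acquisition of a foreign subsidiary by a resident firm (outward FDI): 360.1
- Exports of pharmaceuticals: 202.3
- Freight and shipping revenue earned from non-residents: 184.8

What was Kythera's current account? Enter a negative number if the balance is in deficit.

Goods: 671.8 - 489.0 + 202.3 = 385.1
Services: 184.8 + 166.7 + 228.5 - 43.8 + 57.2 = 593.4
Primary income: 75.9 + 80.7 - 90.2 - 45.9 + 102.4 = 122.9
Secondary income: -43.8
Current account = 385.1 + 593.4 + 122.9 + (-43.8) = 1057.6
(Excluded from the current account — financial account: purchases of foreign government bonds by domestic residents 539.2, borrowing by resident firms from foreign banks 166.8, foreign purchases of domestic corporate bonds 305.9, acquisition of a foreign subsidiary by a resident firm (outward FDI) 360.1; capital account: sale of embassy land to a foreign government 32.8, acquisition of foreign patents and trademarks (non-produced assets) 27.7.)

1057.6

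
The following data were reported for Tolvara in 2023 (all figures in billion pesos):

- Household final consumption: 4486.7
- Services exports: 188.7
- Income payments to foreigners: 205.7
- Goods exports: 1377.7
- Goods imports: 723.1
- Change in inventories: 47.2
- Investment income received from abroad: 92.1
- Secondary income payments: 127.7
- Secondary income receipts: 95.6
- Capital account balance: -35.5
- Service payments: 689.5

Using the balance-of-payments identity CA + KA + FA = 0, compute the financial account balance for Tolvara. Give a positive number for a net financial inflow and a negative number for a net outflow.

Goods balance = 1377.7 - 723.1 = 654.6
Services balance = 188.7 - 689.5 = -500.8
Trade balance (goods + services) = 654.6 + (-500.8) = 153.8
Net primary income = 92.1 - 205.7 = -113.6
Net secondary income = 95.6 - 127.7 = -32.1
Current account = 153.8 + (-113.6) + (-32.1) = 8.1
Financial account = -(8.1 + (-35.5)) = 27.4

27.4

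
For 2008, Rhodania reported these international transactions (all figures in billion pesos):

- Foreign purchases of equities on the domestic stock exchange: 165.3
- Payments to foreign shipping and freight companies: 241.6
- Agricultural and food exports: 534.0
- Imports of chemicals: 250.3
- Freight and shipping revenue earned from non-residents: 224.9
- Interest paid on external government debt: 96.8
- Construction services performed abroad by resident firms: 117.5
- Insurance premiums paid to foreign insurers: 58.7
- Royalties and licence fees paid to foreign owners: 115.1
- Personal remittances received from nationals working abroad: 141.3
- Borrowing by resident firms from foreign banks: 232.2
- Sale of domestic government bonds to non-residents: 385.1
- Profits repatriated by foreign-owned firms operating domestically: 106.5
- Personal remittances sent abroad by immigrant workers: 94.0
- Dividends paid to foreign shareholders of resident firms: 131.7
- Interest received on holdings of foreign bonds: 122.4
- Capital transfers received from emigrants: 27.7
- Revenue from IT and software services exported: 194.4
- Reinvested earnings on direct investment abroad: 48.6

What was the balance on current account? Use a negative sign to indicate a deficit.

288.4

Goods: 534.0 - 250.3 = 283.7
Services: 194.4 - 115.1 - 58.7 + 117.5 + 224.9 - 241.6 = 121.4
Primary income: 48.6 - 106.5 - 131.7 + 122.4 - 96.8 = -164.0
Secondary income: -94.0 + 141.3 = 47.3
Current account = 283.7 + 121.4 + (-164.0) + 47.3 = 288.4
(Excluded from the current account — financial account: foreign purchases of equities on the domestic stock exchange 165.3, borrowing by resident firms from foreign banks 232.2, sale of domestic government bonds to non-residents 385.1; capital account: capital transfers received from emigrants 27.7.)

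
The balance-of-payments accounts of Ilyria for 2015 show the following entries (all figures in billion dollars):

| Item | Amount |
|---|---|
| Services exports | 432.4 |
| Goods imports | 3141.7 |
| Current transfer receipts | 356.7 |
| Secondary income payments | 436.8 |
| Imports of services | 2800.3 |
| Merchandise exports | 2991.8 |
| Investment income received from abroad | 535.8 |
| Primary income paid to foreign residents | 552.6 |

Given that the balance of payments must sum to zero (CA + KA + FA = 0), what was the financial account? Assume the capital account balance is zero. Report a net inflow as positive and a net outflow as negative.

Goods balance = 2991.8 - 3141.7 = -149.9
Services balance = 432.4 - 2800.3 = -2367.9
Trade balance (goods + services) = -149.9 + (-2367.9) = -2517.8
Net primary income = 535.8 - 552.6 = -16.8
Net secondary income = 356.7 - 436.8 = -80.1
Current account = -2517.8 + (-16.8) + (-80.1) = -2614.7
Financial account = -(-2614.7) = 2614.7

2614.7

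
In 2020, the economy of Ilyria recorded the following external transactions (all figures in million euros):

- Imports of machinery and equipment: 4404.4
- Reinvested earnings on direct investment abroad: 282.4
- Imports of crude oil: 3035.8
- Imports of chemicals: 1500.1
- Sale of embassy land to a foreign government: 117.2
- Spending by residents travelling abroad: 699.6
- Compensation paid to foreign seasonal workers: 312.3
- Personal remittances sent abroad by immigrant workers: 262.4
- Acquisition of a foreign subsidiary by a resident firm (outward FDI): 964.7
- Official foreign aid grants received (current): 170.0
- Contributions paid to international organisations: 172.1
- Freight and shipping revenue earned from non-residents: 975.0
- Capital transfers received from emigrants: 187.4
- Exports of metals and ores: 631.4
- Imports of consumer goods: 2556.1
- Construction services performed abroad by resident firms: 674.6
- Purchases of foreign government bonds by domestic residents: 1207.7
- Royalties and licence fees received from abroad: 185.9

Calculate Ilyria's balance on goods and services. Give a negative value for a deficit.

Goods: -2556.1 - 1500.1 - 3035.8 - 4404.4 + 631.4 = -10865.0
Services: 185.9 + 674.6 - 699.6 + 975.0 = 1135.9
Trade balance = -10865.0 + 1135.9 = -9729.1
(Excluded from the trade balance — primary income: reinvested earnings on direct investment abroad 282.4, compensation paid to foreign seasonal workers 312.3; capital account: sale of embassy land to a foreign government 117.2, capital transfers received from emigrants 187.4; secondary income: personal remittances sent abroad by immigrant workers 262.4, official foreign aid grants received (current) 170.0, contributions paid to international organisations 172.1; financial account: acquisition of a foreign subsidiary by a resident firm (outward FDI) 964.7, purchases of foreign government bonds by domestic residents 1207.7.)

-9729.1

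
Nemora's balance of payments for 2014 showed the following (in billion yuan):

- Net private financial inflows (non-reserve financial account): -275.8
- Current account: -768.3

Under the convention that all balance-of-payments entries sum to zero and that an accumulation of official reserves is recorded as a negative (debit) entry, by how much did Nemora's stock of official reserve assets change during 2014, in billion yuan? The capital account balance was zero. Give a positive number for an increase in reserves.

-1044.1

Official reserve transactions balance = -((-768.3) + (-275.8)) = 1044.1
An accumulation of reserves is recorded as a debit (negative entry), so the change in the stock of reserves is the negative of that balance.
Change in official reserves = -(1044.1) = -1044.1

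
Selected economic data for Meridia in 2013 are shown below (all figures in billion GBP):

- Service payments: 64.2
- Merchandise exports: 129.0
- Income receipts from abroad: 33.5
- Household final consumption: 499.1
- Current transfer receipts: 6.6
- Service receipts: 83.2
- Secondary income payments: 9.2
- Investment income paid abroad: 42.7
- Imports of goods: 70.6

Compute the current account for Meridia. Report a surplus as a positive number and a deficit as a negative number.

65.6

Goods balance = 129.0 - 70.6 = 58.4
Services balance = 83.2 - 64.2 = 19.0
Trade balance (goods + services) = 58.4 + 19.0 = 77.4
Net primary income = 33.5 - 42.7 = -9.2
Net secondary income = 6.6 - 9.2 = -2.6
Current account = 77.4 + (-9.2) + (-2.6) = 65.6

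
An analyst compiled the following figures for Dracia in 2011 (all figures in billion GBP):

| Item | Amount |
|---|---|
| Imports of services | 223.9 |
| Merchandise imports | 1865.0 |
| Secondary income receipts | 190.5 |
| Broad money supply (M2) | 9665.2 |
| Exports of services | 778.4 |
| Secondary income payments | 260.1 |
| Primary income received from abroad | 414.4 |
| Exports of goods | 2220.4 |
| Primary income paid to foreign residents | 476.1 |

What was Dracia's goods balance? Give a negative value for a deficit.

Goods balance = 2220.4 - 1865.0 = 355.4

355.4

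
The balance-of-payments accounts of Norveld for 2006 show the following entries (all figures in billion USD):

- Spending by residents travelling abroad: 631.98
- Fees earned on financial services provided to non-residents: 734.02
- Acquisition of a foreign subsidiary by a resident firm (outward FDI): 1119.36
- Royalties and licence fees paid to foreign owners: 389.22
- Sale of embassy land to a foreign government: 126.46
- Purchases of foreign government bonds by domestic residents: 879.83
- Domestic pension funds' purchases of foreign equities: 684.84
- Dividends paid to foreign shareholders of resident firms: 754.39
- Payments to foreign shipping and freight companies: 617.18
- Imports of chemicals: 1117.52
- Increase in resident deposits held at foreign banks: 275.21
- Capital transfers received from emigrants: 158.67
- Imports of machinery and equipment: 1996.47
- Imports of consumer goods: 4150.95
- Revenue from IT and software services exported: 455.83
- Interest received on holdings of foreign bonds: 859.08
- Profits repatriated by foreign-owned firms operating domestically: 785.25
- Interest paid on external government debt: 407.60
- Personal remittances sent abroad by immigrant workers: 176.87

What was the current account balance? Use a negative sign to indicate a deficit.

Goods: -1996.47 - 1117.52 - 4150.95 = -7264.94
Services: 455.83 - 617.18 - 389.22 - 631.98 + 734.02 = -448.53
Primary income: -754.39 - 785.25 + 859.08 - 407.60 = -1088.16
Secondary income: -176.87
Current account = (-7264.94) + (-448.53) + (-1088.16) + (-176.87) = -8978.50
(Excluded from the current account — financial account: acquisition of a foreign subsidiary by a resident firm (outward FDI) 1119.36, purchases of foreign government bonds by domestic residents 879.83, domestic pension funds' purchases of foreign equities 684.84, increase in resident deposits held at foreign banks 275.21; capital account: sale of embassy land to a foreign government 126.46, capital transfers received from emigrants 158.67.)

-8978.50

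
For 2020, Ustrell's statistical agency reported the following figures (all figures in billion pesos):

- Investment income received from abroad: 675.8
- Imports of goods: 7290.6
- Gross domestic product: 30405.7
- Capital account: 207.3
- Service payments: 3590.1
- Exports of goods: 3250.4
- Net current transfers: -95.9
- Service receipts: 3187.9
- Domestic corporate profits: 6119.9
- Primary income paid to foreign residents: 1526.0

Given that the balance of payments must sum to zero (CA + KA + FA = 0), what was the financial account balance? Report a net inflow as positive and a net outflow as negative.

5181.2

Goods balance = 3250.4 - 7290.6 = -4040.2
Services balance = 3187.9 - 3590.1 = -402.2
Trade balance (goods + services) = -4040.2 + (-402.2) = -4442.4
Net primary income = 675.8 - 1526.0 = -850.2
Net secondary income = -95.9
Current account = -4442.4 + (-850.2) + (-95.9) = -5388.5
Financial account = -(-5388.5 + 207.3) = 5181.2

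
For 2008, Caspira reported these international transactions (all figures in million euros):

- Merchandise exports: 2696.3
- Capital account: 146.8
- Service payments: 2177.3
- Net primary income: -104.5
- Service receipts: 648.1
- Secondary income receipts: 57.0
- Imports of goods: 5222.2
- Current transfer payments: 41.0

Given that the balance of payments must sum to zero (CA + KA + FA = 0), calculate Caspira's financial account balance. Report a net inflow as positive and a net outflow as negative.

Goods balance = 2696.3 - 5222.2 = -2525.9
Services balance = 648.1 - 2177.3 = -1529.2
Trade balance (goods + services) = -2525.9 + (-1529.2) = -4055.1
Net primary income = -104.5
Net secondary income = 57.0 - 41.0 = 16.0
Current account = -4055.1 + (-104.5) + 16.0 = -4143.6
Financial account = -(-4143.6 + 146.8) = 3996.8

3996.8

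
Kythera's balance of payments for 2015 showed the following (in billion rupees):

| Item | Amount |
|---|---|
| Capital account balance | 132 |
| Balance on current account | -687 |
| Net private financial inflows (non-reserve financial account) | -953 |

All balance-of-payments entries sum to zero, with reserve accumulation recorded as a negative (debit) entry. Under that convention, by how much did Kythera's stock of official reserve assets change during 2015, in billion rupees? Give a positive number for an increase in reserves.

Official reserve transactions balance = -((-687) + 132 + (-953)) = 1508
An accumulation of reserves is recorded as a debit (negative entry), so the change in the stock of reserves is the negative of that balance.
Change in official reserves = -(1508) = -1508

-1508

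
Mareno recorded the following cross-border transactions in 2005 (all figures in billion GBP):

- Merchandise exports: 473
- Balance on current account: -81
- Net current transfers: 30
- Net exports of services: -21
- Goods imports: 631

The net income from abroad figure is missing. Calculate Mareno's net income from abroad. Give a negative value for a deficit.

Current account = goods balance + services balance + net primary income + net secondary income
Sum of the known components = -149
Net income from abroad = CA - (known components) = -81 - (-149) = 68

68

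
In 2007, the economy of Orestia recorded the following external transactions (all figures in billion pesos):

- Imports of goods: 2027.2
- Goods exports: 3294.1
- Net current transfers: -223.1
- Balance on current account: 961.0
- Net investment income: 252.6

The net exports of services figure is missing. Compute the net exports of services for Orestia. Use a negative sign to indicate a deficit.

-335.4

Current account = goods balance + services balance + net primary income + net secondary income
Sum of the known components = 1296.4
Net exports of services = CA - (known components) = 961.0 - 1296.4 = -335.4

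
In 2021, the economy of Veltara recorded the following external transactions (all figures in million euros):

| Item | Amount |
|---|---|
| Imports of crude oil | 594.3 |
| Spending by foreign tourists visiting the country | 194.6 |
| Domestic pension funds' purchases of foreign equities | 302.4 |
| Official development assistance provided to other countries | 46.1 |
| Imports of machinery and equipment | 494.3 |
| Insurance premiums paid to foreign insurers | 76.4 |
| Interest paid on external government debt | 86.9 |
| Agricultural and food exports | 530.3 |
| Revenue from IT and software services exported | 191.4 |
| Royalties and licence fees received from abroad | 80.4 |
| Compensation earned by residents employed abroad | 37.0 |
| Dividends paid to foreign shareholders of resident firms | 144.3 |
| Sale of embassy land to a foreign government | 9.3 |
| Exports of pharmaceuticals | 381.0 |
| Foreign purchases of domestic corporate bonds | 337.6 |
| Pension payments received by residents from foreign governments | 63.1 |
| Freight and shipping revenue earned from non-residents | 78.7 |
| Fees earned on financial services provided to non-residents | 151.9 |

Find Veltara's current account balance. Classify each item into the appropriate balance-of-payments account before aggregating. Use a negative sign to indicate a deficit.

Goods: -494.3 + 530.3 + 381.0 - 594.3 = -177.3
Services: 191.4 + 80.4 + 78.7 + 194.6 + 151.9 - 76.4 = 620.6
Primary income: 37.0 - 144.3 - 86.9 = -194.2
Secondary income: 63.1 - 46.1 = 17.0
Current account = (-177.3) + 620.6 + (-194.2) + 17.0 = 266.1
(Excluded from the current account — financial account: domestic pension funds' purchases of foreign equities 302.4, foreign purchases of domestic corporate bonds 337.6; capital account: sale of embassy land to a foreign government 9.3.)

266.1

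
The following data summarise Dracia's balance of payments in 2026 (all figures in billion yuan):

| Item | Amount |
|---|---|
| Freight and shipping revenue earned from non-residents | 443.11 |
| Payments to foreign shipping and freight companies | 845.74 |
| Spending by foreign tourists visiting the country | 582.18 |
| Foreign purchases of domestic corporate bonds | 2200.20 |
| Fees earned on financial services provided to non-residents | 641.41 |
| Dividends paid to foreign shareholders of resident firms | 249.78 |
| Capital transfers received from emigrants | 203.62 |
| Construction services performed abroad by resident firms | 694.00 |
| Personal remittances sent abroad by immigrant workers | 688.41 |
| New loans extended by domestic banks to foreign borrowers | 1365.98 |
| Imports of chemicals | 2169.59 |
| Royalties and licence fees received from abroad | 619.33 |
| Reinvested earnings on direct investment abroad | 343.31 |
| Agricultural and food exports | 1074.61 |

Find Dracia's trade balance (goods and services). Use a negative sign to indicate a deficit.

Goods: -2169.59 + 1074.61 = -1094.98
Services: 694.00 - 845.74 + 582.18 + 619.33 + 443.11 + 641.41 = 2134.29
Trade balance = -1094.98 + 2134.29 = 1039.31
(Excluded from the trade balance — financial account: foreign purchases of domestic corporate bonds 2200.20, new loans extended by domestic banks to foreign borrowers 1365.98; primary income: dividends paid to foreign shareholders of resident firms 249.78, reinvested earnings on direct investment abroad 343.31; capital account: capital transfers received from emigrants 203.62; secondary income: personal remittances sent abroad by immigrant workers 688.41.)

1039.31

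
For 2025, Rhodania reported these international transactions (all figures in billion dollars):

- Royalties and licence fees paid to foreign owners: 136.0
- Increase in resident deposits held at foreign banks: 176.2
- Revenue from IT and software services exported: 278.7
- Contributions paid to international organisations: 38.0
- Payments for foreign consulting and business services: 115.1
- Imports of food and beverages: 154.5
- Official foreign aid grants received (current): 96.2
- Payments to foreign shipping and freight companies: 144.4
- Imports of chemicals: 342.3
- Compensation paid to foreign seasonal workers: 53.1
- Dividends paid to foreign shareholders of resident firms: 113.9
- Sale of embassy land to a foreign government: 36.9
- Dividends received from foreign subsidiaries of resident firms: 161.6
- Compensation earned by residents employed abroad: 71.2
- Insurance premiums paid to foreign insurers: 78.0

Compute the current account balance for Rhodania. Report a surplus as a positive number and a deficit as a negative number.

-567.6

Goods: -154.5 - 342.3 = -496.8
Services: -136.0 + 278.7 - 78.0 - 115.1 - 144.4 = -194.8
Primary income: -113.9 + 71.2 + 161.6 - 53.1 = 65.8
Secondary income: 96.2 - 38.0 = 58.2
Current account = (-496.8) + (-194.8) + 65.8 + 58.2 = -567.6
(Excluded from the current account — financial account: increase in resident deposits held at foreign banks 176.2; capital account: sale of embassy land to a foreign government 36.9.)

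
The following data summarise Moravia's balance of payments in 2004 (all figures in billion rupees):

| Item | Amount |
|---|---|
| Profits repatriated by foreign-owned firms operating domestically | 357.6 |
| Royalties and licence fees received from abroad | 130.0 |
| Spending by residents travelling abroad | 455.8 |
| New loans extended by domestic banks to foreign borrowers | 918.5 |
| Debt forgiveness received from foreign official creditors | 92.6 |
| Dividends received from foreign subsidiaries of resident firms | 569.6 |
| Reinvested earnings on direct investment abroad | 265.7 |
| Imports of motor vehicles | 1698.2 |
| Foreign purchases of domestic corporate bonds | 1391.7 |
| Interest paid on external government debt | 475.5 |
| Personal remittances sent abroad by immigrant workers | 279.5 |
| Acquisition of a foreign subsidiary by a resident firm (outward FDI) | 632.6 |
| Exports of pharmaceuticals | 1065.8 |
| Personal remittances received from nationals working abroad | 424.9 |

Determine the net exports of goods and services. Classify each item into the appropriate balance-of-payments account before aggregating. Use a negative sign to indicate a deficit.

-958.2

Goods: -1698.2 + 1065.8 = -632.4
Services: 130.0 - 455.8 = -325.8
Trade balance = -632.4 + (-325.8) = -958.2
(Excluded from the trade balance — primary income: profits repatriated by foreign-owned firms operating domestically 357.6, dividends received from foreign subsidiaries of resident firms 569.6, reinvested earnings on direct investment abroad 265.7, interest paid on external government debt 475.5; financial account: new loans extended by domestic banks to foreign borrowers 918.5, foreign purchases of domestic corporate bonds 1391.7, acquisition of a foreign subsidiary by a resident firm (outward FDI) 632.6; capital account: debt forgiveness received from foreign official creditors 92.6; secondary income: personal remittances sent abroad by immigrant workers 279.5, personal remittances received from nationals working abroad 424.9.)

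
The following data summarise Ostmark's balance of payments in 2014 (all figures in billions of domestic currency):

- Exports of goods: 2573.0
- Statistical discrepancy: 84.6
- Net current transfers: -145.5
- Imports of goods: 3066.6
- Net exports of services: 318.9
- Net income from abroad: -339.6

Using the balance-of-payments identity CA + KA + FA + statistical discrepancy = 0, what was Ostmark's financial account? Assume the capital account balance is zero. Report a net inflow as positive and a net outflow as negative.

575.2

Goods balance = 2573.0 - 3066.6 = -493.6
Services balance = 318.9
Trade balance (goods + services) = -493.6 + 318.9 = -174.7
Net primary income = -339.6
Net secondary income = -145.5
Current account = -174.7 + (-339.6) + (-145.5) = -659.8
Financial account = -(-659.8 + 84.6) = 575.2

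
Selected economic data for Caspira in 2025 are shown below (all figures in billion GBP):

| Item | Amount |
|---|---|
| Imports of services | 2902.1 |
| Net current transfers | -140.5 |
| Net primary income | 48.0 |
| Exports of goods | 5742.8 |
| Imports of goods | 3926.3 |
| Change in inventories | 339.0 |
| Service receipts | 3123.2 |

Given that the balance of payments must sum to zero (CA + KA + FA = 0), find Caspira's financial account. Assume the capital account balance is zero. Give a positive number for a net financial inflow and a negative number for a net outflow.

Goods balance = 5742.8 - 3926.3 = 1816.5
Services balance = 3123.2 - 2902.1 = 221.1
Trade balance (goods + services) = 1816.5 + 221.1 = 2037.6
Net primary income = 48.0
Net secondary income = -140.5
Current account = 2037.6 + 48.0 + (-140.5) = 1945.1
Financial account = -(1945.1) = -1945.1

-1945.1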